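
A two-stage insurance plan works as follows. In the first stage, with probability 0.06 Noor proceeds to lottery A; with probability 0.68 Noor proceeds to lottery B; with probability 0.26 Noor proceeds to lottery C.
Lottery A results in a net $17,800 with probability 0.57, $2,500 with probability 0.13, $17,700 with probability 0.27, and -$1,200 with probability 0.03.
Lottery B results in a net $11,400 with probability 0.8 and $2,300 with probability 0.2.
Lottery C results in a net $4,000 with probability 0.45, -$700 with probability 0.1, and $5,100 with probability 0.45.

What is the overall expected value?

EV(A) = 0.57 × 17800 + 0.13 × 2500 + 0.27 × 17700 + 0.03 × (-1200) = 10146 + 325 + 4779 − 36 = 15214
EV(B) = 0.8 × 11400 + 0.2 × 2300 = 9120 + 460 = 9580
EV(C) = 0.45 × 4000 + 0.1 × (-700) + 0.45 × 5100 = 1800 − 70 + 2295 = 4025
Overall = 0.06 × 15214 + 0.68 × 9580 + 0.26 × 4025 = 912.84 + 6514.4 + 1046.5 = 8473.74

$8,473.74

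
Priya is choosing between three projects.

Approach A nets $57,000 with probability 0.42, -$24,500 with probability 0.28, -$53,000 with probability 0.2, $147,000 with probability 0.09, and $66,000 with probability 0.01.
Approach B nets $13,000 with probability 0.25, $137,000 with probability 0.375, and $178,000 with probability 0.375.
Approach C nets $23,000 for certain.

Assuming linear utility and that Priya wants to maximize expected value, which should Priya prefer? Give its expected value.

Approach A = 0.42 × 57000 + 0.28 × (-24500) + 0.2 × (-53000) + 0.09 × 147000 + 0.01 × 66000 = 23940 − 6860 − 10600 + 13230 + 660 = 20370
Approach B = 0.25 × 13000 + 0.375 × 137000 + 0.375 × 178000 = 3250 + 51375 + 66750 = 121375
Approach C: 23000 (certain)

Approach B ($121,375)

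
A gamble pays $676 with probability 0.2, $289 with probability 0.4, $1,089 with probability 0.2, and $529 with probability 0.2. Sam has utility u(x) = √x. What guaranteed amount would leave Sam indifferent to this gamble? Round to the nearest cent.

E[u] = 0.2·√676 + 0.4·√289 + 0.2·√1089 + 0.2·√529 = 0.2·26 + 0.4·17 + 0.2·33 + 0.2·23 = 23.2
CE = (23.2)² = 538.24

$538.24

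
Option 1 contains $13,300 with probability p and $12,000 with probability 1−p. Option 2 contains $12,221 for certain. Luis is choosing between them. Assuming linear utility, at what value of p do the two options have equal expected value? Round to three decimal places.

p·13300 + (1−p)·12000 = 12221
1300p + 12000 = 12221
p = (12221 − 12000) / 1300

p = 0.170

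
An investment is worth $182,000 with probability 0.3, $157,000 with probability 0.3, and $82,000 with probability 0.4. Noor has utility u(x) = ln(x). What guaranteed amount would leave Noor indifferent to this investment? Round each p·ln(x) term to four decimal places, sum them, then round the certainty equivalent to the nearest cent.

$126,563.57

E[u] = 0.3·ln(182000) + 0.3·ln(157000) + 0.4·ln(82000) = 3.6335 + 3.5892 + 4.5258 = 11.7485
CE = e^11.7485 ≈ 126563.57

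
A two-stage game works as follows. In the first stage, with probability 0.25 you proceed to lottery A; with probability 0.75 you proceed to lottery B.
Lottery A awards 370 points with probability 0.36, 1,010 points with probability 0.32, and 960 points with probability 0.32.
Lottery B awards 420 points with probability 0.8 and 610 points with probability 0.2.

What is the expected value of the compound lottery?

534.4 points

EV(A) = 0.36 × 370 + 0.32 × 1010 + 0.32 × 960 = 133.2 + 323.2 + 307.2 = 763.6
EV(B) = 0.8 × 420 + 0.2 × 610 = 336 + 122 = 458
Overall = 0.25 × 763.6 + 0.75 × 458 = 190.9 + 343.5 = 534.4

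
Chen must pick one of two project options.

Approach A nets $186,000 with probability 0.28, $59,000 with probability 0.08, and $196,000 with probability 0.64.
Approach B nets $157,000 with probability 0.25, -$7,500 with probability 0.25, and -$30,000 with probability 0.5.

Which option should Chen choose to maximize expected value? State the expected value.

Approach A ($182,240)

Approach A = 0.28 × 186000 + 0.08 × 59000 + 0.64 × 196000 = 52080 + 4720 + 125440 = 182240
Approach B = 0.25 × 157000 + 0.25 × (-7500) + 0.5 × (-30000) = 39250 − 1875 − 15000 = 22375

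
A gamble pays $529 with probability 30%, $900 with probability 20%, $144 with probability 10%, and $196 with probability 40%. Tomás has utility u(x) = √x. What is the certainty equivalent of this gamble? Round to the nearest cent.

$388.09

E[u] = 0.3·√529 + 0.2·√900 + 0.1·√144 + 0.4·√196 = 0.3·23 + 0.2·30 + 0.1·12 + 0.4·14 = 19.7
CE = (19.7)² = 388.09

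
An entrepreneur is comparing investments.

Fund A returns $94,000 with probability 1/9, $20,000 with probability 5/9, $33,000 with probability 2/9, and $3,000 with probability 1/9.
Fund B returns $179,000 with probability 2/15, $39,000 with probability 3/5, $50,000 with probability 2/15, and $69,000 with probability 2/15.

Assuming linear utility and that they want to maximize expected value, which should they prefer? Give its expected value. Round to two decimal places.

Fund B ($63,133.33)

Fund A = 1/9 × 94000 + 5/9 × 20000 + 2/9 × 33000 + 1/9 × 3000 = 10444.4444 + 11111.1111 + 7333.3333 + 333.3333 = 29222.2222
Fund B = 2/15 × 179000 + 3/5 × 39000 + 2/15 × 50000 + 2/15 × 69000 = 23866.6667 + 23400 + 6666.6667 + 9200 = 63133.3333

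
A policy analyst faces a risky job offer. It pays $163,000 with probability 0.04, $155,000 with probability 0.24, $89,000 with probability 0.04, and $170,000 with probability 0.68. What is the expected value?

EV = 0.04 × 163000 + 0.24 × 155000 + 0.04 × 89000 + 0.68 × 170000 = 6520 + 37200 + 3560 + 115600 = 162880

$162,880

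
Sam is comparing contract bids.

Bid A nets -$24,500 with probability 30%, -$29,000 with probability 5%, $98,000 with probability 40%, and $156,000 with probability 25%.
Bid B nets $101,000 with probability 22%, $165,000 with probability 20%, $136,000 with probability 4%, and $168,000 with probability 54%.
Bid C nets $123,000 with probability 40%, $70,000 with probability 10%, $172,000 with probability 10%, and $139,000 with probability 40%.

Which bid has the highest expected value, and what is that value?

Bid B ($151,380)

Bid A = 0.3 × (-24500) + 0.05 × (-29000) + 0.4 × 98000 + 0.25 × 156000 = -7350 − 1450 + 39200 + 39000 = 69400
Bid B = 0.22 × 101000 + 0.2 × 165000 + 0.04 × 136000 + 0.54 × 168000 = 22220 + 33000 + 5440 + 90720 = 151380
Bid C = 0.4 × 123000 + 0.1 × 70000 + 0.1 × 172000 + 0.4 × 139000 = 49200 + 7000 + 17200 + 55600 = 129000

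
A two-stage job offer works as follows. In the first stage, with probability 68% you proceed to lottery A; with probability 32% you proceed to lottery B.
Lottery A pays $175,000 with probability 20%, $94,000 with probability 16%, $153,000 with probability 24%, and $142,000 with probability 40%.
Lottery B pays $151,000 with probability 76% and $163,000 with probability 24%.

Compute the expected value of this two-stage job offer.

$146,862.40

EV(A) = 0.2 × 175000 + 0.16 × 94000 + 0.24 × 153000 + 0.4 × 142000 = 35000 + 15040 + 36720 + 56800 = 143560
EV(B) = 0.76 × 151000 + 0.24 × 163000 = 114760 + 39120 = 153880
Overall = 0.68 × 143560 + 0.32 × 153880 = 97620.8 + 49241.6 = 146862.4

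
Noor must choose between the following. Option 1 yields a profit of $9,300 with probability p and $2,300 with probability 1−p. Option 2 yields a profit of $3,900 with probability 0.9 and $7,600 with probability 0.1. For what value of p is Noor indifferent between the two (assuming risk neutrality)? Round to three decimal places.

EV(Option 2) = 0.9 × 3900 + 0.1 × 7600 = 3510 + 760 = 4270
p·9300 + (1−p)·2300 = 4270
7000p + 2300 = 4270
p = (4270 − 2300) / 7000

p = 0.281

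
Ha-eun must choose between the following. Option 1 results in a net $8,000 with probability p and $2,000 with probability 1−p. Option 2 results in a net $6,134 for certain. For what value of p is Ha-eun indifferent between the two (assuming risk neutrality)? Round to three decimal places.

p·8000 + (1−p)·2000 = 6134
6000p + 2000 = 6134
p = (6134 − 2000) / 6000

p = 0.689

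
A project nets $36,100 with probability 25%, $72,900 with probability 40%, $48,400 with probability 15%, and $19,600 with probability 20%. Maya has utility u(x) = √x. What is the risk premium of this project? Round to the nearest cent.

E[u] = 0.25·√36100 + 0.4·√72900 + 0.15·√48400 + 0.2·√19600 = 0.25·190 + 0.4·270 + 0.15·220 + 0.2·140 = 216.5
CE = (216.5)² = 46872.25
Risk premium = EV − CE = 49365 − 46872.25 = 2492.75

$2,492.75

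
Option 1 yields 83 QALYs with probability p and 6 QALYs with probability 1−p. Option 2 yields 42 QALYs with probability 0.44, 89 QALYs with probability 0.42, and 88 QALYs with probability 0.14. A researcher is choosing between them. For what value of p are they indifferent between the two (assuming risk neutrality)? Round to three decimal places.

p = 0.808

EV(Option 2) = 0.44 × 42 + 0.42 × 89 + 0.14 × 88 = 18.48 + 37.38 + 12.32 = 68.18
p·83 + (1−p)·6 = 68.18
77p + 6 = 68.18
p = (68.18 − 6) / 77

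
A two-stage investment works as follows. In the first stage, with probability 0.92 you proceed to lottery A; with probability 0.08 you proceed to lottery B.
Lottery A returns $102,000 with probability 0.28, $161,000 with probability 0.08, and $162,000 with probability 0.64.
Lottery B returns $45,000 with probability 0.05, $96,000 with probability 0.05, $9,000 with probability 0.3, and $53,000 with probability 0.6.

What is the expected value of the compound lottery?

$136,834.40

EV(A) = 0.28 × 102000 + 0.08 × 161000 + 0.64 × 162000 = 28560 + 12880 + 103680 = 145120
EV(B) = 0.05 × 45000 + 0.05 × 96000 + 0.3 × 9000 + 0.6 × 53000 = 2250 + 4800 + 2700 + 31800 = 41550
Overall = 0.92 × 145120 + 0.08 × 41550 = 133510.4 + 3324 = 136834.4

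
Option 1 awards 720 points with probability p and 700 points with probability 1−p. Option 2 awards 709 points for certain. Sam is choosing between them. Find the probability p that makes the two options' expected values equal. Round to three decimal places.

p = 0.450

p·720 + (1−p)·700 = 709
20p + 700 = 709
p = (709 − 700) / 20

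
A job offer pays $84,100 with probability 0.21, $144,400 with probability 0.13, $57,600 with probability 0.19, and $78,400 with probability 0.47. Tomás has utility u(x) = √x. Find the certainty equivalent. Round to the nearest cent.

$82,656.25

E[u] = 0.21·√84100 + 0.13·√144400 + 0.19·√57600 + 0.47·√78400 = 0.21·290 + 0.13·380 + 0.19·240 + 0.47·280 = 287.5
CE = (287.5)² = 82656.25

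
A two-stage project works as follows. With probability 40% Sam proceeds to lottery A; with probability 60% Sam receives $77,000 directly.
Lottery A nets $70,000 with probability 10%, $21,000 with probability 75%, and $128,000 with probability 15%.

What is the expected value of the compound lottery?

$62,980

EV(A) = 0.1 × 70000 + 0.75 × 21000 + 0.15 × 128000 = 7000 + 15750 + 19200 = 41950
Branch B: 77000 (certain)
Overall = 0.4 × 41950 + 0.6 × 77000 = 16780 + 46200 = 62980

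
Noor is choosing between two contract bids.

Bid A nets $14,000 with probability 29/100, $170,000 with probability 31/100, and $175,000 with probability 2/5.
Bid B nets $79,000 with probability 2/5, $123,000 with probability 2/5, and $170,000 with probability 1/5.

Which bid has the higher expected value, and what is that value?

Bid A ($126,760)

Bid A = 29/100 × 14000 + 31/100 × 170000 + 2/5 × 175000 = 4060 + 52700 + 70000 = 126760
Bid B = 2/5 × 79000 + 2/5 × 123000 + 1/5 × 170000 = 31600 + 49200 + 34000 = 114800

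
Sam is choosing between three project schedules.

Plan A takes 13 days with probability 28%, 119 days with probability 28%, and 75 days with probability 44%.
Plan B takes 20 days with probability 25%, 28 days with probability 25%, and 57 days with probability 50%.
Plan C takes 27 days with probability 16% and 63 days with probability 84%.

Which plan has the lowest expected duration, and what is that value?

Plan B (40.5 days)

Plan A = 0.28 × 13 + 0.28 × 119 + 0.44 × 75 = 3.64 + 33.32 + 33 = 69.96
Plan B = 0.25 × 20 + 0.25 × 28 + 0.5 × 57 = 5 + 7 + 28.5 = 40.5
Plan C = 0.16 × 27 + 0.84 × 63 = 4.32 + 52.92 = 57.24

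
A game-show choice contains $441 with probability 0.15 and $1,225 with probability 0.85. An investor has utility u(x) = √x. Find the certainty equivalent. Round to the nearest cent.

E[u] = 0.15·√441 + 0.85·√1225 = 0.15·21 + 0.85·35 = 32.9
CE = (32.9)² = 1082.41

$1,082.41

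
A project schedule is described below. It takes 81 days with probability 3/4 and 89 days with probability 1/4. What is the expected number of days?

83 days

EV = 3/4 × 81 + 1/4 × 89 = 60.75 + 22.25 = 83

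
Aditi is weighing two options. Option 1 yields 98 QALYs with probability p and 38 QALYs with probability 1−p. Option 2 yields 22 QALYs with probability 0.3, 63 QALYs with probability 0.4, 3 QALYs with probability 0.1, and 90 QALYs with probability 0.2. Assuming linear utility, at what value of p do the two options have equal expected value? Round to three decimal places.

p = 0.202

EV(Option 2) = 0.3 × 22 + 0.4 × 63 + 0.1 × 3 + 0.2 × 90 = 6.6 + 25.2 + 0.3 + 18 = 50.1
p·98 + (1−p)·38 = 50.1
60p + 38 = 50.1
p = (50.1 − 38) / 60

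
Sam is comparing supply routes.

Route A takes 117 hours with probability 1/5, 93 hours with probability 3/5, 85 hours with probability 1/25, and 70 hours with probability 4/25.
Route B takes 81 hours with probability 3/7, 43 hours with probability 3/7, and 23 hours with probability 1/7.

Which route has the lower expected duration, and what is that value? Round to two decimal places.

Route A = 1/5 × 117 + 3/5 × 93 + 1/25 × 85 + 4/25 × 70 = 23.4 + 55.8 + 3.4 + 11.2 = 93.8
Route B = 3/7 × 81 + 3/7 × 43 + 1/7 × 23 = 34.7143 + 18.4286 + 3.2857 = 56.4286

Route B (56.43 hours)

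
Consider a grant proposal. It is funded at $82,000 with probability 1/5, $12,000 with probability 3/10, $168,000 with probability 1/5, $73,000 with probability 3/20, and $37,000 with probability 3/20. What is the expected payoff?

EV = 1/5 × 82000 + 3/10 × 12000 + 1/5 × 168000 + 3/20 × 73000 + 3/20 × 37000 = 16400 + 3600 + 33600 + 10950 + 5550 = 70100

$70,100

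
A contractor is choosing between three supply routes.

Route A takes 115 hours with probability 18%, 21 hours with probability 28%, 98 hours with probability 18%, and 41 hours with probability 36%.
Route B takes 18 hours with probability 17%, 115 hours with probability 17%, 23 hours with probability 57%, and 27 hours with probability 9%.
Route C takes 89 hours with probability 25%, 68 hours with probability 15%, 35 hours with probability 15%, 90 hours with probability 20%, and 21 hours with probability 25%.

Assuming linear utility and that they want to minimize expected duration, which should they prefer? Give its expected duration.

Route B (38.15 hours)

Route A = 0.18 × 115 + 0.28 × 21 + 0.18 × 98 + 0.36 × 41 = 20.7 + 5.88 + 17.64 + 14.76 = 58.98
Route B = 0.17 × 18 + 0.17 × 115 + 0.57 × 23 + 0.09 × 27 = 3.06 + 19.55 + 13.11 + 2.43 = 38.15
Route C = 0.25 × 89 + 0.15 × 68 + 0.15 × 35 + 0.2 × 90 + 0.25 × 21 = 22.25 + 10.2 + 5.25 + 18 + 5.25 = 60.95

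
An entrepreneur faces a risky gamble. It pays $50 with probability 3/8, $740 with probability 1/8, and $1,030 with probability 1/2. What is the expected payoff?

$626.25

EV = 3/8 × 50 + 1/8 × 740 + 1/2 × 1030 = 18.75 + 92.5 + 515 = 626.25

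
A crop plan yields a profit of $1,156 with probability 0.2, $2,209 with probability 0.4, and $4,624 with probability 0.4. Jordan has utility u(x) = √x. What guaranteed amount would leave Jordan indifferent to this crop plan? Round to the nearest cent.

$2,787.84

E[u] = 0.2·√1156 + 0.4·√2209 + 0.4·√4624 = 0.2·34 + 0.4·47 + 0.4·68 = 52.8
CE = (52.8)² = 2787.84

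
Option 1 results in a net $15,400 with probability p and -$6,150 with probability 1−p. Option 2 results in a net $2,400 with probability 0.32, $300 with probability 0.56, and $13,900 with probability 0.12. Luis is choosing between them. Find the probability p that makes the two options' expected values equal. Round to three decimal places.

EV(Option 2) = 0.32 × 2400 + 0.56 × 300 + 0.12 × 13900 = 768 + 168 + 1668 = 2604
p·15400 + (1−p)·(-6150) = 2604
21550p − 6150 = 2604
p = (2604 + 6150) / 21550

p = 0.406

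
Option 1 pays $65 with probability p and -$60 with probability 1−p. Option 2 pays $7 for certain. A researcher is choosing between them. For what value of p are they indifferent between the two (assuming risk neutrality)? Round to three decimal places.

p·65 + (1−p)·(-60) = 7
125p − 60 = 7
p = (7 + 60) / 125

p = 0.536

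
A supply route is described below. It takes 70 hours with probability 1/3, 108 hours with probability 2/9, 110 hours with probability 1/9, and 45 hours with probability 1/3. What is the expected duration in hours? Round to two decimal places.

EV = 1/3 × 70 + 2/9 × 108 + 1/9 × 110 + 1/3 × 45 = 23.3333 + 24 + 12.2222 + 15 = 74.5556

74.56 hours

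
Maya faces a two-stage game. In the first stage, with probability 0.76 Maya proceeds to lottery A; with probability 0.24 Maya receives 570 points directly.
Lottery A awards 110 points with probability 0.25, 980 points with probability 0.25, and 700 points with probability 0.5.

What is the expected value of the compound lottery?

609.9 points

EV(A) = 0.25 × 110 + 0.25 × 980 + 0.5 × 700 = 27.5 + 245 + 350 = 622.5
Branch B: 570 (certain)
Overall = 0.76 × 622.5 + 0.24 × 570 = 473.1 + 136.8 = 609.9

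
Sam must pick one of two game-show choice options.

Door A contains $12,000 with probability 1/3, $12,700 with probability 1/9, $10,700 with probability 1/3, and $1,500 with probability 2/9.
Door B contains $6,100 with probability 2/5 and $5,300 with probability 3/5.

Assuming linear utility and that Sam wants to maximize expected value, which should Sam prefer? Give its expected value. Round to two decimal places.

Door A ($9,311.11)

Door A = 1/3 × 12000 + 1/9 × 12700 + 1/3 × 10700 + 2/9 × 1500 = 4000 + 1411.1111 + 3566.6667 + 333.3333 = 9311.1111
Door B = 2/5 × 6100 + 3/5 × 5300 = 2440 + 3180 = 5620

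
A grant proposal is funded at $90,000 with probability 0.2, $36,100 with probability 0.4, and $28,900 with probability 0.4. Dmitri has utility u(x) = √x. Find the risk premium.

E[u] = 0.2·√90000 + 0.4·√36100 + 0.4·√28900 = 0.2·300 + 0.4·190 + 0.4·170 = 204
CE = (204)² = 41616
Risk premium = EV − CE = 44000 − 41616 = 2384

$2,384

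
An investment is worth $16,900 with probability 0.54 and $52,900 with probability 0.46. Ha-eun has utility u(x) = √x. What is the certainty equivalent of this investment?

E[u] = 0.54·√16900 + 0.46·√52900 = 0.54·130 + 0.46·230 = 176
CE = (176)² = 30976

$30,976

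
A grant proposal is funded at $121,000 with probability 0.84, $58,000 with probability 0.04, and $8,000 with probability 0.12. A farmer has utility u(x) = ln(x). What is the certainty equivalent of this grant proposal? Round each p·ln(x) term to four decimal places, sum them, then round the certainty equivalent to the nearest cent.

$84,812.65

E[u] = 0.84·ln(121000) + 0.04·ln(58000) + 0.12·ln(8000) = 9.8310 + 0.4387 + 1.0785 = 11.3482
CE = e^11.3482 ≈ 84812.65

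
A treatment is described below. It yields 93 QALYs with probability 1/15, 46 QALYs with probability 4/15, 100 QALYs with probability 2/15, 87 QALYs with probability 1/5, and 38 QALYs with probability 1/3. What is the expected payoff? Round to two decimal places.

61.87 QALYs

EV = 1/15 × 93 + 4/15 × 46 + 2/15 × 100 + 1/5 × 87 + 1/3 × 38 = 6.2 + 12.2667 + 13.3333 + 17.4 + 12.6667 = 61.8667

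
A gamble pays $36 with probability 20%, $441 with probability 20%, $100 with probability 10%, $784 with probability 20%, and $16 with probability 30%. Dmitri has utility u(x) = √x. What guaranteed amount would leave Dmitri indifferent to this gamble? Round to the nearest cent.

$174.24

E[u] = 0.2·√36 + 0.2·√441 + 0.1·√100 + 0.2·√784 + 0.3·√16 = 0.2·6 + 0.2·21 + 0.1·10 + 0.2·28 + 0.3·4 = 13.2
CE = (13.2)² = 174.24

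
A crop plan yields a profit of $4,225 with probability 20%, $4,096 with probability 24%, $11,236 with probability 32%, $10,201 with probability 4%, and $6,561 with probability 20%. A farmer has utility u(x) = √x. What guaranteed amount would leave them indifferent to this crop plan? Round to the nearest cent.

$6,809.55

E[u] = 0.2·√4225 + 0.24·√4096 + 0.32·√11236 + 0.04·√10201 + 0.2·√6561 = 0.2·65 + 0.24·64 + 0.32·106 + 0.04·101 + 0.2·81 = 82.52
CE = (82.52)² = 6809.5504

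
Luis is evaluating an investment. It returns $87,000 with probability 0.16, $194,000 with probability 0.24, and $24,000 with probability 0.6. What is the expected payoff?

$74,880

EV = 0.16 × 87000 + 0.24 × 194000 + 0.6 × 24000 = 13920 + 46560 + 14400 = 74880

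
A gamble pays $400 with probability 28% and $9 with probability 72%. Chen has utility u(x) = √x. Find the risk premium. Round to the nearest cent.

E[u] = 0.28·√400 + 0.72·√9 = 0.28·20 + 0.72·3 = 7.76
CE = (7.76)² = 60.2176
Risk premium = EV − CE = 118.48 − 60.2176 = 58.2624

$58.26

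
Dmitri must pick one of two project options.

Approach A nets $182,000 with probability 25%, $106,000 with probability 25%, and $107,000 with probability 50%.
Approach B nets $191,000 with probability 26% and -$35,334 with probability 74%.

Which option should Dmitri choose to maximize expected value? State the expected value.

Approach A ($125,500)

Approach A = 0.25 × 182000 + 0.25 × 106000 + 0.5 × 107000 = 45500 + 26500 + 53500 = 125500
Approach B = 0.26 × 191000 + 0.74 × (-35334) = 49660 − 26147.16 = 23512.84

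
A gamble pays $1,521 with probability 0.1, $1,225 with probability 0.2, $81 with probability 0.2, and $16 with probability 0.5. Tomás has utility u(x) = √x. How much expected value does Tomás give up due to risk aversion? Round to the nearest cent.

E[u] = 0.1·√1521 + 0.2·√1225 + 0.2·√81 + 0.5·√16 = 0.1·39 + 0.2·35 + 0.2·9 + 0.5·4 = 14.7
CE = (14.7)² = 216.09
Risk premium = EV − CE = 421.3 − 216.09 = 205.21

$205.21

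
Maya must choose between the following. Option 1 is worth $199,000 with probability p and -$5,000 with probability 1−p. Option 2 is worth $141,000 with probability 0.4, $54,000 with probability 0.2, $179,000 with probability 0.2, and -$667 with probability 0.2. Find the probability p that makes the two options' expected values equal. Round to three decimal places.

p = 0.529

EV(Option 2) = 0.4 × 141000 + 0.2 × 54000 + 0.2 × 179000 + 0.2 × (-667) = 56400 + 10800 + 35800 − 133.4 = 102866.6
p·199000 + (1−p)·(-5000) = 102866.6
204000p − 5000 = 102866.6
p = (102866.6 + 5000) / 204000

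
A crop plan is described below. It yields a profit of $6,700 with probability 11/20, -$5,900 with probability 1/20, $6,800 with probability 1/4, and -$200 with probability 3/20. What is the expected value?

$5,060

EV = 11/20 × 6700 + 1/20 × (-5900) + 1/4 × 6800 + 3/20 × (-200) = 3685 − 295 + 1700 − 30 = 5060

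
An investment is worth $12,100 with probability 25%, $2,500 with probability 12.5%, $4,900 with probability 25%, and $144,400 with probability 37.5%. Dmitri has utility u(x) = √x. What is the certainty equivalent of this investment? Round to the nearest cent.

$37,539.06

E[u] = 0.25·√12100 + 0.125·√2500 + 0.25·√4900 + 0.375·√144400 = 0.25·110 + 0.125·50 + 0.25·70 + 0.375·380 = 193.75
CE = (193.75)² = 37539.0625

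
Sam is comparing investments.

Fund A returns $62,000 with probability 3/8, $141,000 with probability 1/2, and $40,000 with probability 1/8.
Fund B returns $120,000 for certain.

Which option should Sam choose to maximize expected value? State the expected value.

Fund A = 3/8 × 62000 + 1/2 × 141000 + 1/8 × 40000 = 23250 + 70500 + 5000 = 98750
Fund B: 120000 (certain)

Fund B ($120,000)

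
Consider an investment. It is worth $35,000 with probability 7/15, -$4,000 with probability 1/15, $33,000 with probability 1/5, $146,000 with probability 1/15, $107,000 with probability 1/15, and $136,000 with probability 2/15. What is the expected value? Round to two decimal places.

EV = 7/15 × 35000 + 1/15 × (-4000) + 1/5 × 33000 + 1/15 × 146000 + 1/15 × 107000 + 2/15 × 136000 = 16333.3333 − 266.6667 + 6600 + 9733.3333 + 7133.3333 + 18133.3333 = 57666.6667

$57,666.67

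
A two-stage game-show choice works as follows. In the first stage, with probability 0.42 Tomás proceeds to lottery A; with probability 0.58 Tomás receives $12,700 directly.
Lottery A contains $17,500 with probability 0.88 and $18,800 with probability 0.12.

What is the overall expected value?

EV(A) = 0.88 × 17500 + 0.12 × 18800 = 15400 + 2256 = 17656
Branch B: 12700 (certain)
Overall = 0.42 × 17656 + 0.58 × 12700 = 7415.52 + 7366 = 14781.52

$14,781.52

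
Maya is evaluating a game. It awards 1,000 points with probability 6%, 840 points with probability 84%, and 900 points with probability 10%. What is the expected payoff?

EV = 0.06 × 1000 + 0.84 × 840 + 0.1 × 900 = 60 + 705.6 + 90 = 855.6

855.6 points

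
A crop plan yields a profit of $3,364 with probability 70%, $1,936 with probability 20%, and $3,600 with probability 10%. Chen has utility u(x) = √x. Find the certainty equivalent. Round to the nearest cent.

$3,069.16

E[u] = 0.7·√3364 + 0.2·√1936 + 0.1·√3600 = 0.7·58 + 0.2·44 + 0.1·60 = 55.4
CE = (55.4)² = 3069.16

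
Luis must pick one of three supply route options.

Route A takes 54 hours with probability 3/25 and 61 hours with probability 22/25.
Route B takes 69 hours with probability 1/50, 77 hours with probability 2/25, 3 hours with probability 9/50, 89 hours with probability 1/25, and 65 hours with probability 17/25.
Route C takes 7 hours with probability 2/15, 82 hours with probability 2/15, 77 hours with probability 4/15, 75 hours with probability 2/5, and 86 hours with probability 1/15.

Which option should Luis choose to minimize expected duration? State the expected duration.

Route B (55.84 hours)

Route A = 3/25 × 54 + 22/25 × 61 = 6.48 + 53.68 = 60.16
Route B = 1/50 × 69 + 2/25 × 77 + 9/50 × 3 + 1/25 × 89 + 17/25 × 65 = 1.38 + 6.16 + 0.54 + 3.56 + 44.2 = 55.84
Route C = 2/15 × 7 + 2/15 × 82 + 4/15 × 77 + 2/5 × 75 + 1/15 × 86 = 0.9333 + 10.9333 + 20.5333 + 30 + 5.7333 = 68.1333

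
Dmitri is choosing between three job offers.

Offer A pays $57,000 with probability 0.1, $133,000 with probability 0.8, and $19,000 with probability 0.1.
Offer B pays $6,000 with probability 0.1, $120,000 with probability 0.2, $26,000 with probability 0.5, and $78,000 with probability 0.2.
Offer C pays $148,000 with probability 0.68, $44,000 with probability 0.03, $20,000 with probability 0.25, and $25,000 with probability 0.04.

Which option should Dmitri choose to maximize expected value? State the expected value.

Offer A = 0.1 × 57000 + 0.8 × 133000 + 0.1 × 19000 = 5700 + 106400 + 1900 = 114000
Offer B = 0.1 × 6000 + 0.2 × 120000 + 0.5 × 26000 + 0.2 × 78000 = 600 + 24000 + 13000 + 15600 = 53200
Offer C = 0.68 × 148000 + 0.03 × 44000 + 0.25 × 20000 + 0.04 × 25000 = 100640 + 1320 + 5000 + 1000 = 107960

Offer A ($114,000)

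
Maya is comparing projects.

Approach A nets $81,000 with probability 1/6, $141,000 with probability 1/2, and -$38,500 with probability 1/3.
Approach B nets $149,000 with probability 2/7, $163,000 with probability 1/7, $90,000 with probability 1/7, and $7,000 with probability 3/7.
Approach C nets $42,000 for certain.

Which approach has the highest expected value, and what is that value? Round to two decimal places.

Approach A = 1/6 × 81000 + 1/2 × 141000 + 1/3 × (-38500) = 13500 + 70500 − 12833.3333 = 71166.6667
Approach B = 2/7 × 149000 + 1/7 × 163000 + 1/7 × 90000 + 3/7 × 7000 = 42571.4286 + 23285.7143 + 12857.1429 + 3000 = 81714.2857
Approach C: 42000 (certain)

Approach B ($81,714.29)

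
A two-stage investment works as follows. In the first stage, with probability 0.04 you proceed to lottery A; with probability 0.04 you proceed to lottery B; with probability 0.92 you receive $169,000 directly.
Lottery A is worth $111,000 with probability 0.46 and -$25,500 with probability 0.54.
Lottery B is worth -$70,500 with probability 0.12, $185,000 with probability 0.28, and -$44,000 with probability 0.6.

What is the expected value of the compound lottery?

EV(A) = 0.46 × 111000 + 0.54 × (-25500) = 51060 − 13770 = 37290
EV(B) = 0.12 × (-70500) + 0.28 × 185000 + 0.6 × (-44000) = -8460 + 51800 − 26400 = 16940
Branch C: 169000 (certain)
Overall = 0.04 × 37290 + 0.04 × 16940 + 0.92 × 169000 = 1491.6 + 677.6 + 155480 = 157649.2

$157,649.20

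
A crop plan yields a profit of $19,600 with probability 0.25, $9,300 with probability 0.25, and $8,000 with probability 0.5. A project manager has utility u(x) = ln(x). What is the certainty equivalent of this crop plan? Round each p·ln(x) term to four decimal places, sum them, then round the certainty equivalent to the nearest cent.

$10,392.09

E[u] = 0.25·ln(19600) + 0.25·ln(9300) + 0.5·ln(8000) = 2.4708 + 2.2844 + 4.4936 = 9.2488
CE = e^9.2488 ≈ 10392.09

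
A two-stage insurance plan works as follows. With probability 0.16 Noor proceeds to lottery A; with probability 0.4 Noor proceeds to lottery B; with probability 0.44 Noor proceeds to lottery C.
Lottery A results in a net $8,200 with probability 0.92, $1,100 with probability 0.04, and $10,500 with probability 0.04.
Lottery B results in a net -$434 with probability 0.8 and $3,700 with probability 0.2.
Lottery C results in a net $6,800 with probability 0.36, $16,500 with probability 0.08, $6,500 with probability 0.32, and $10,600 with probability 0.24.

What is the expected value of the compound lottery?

EV(A) = 0.92 × 8200 + 0.04 × 1100 + 0.04 × 10500 = 7544 + 44 + 420 = 8008
EV(B) = 0.8 × (-434) + 0.2 × 3700 = -347.2 + 740 = 392.8
EV(C) = 0.36 × 6800 + 0.08 × 16500 + 0.32 × 6500 + 0.24 × 10600 = 2448 + 1320 + 2080 + 2544 = 8392
Overall = 0.16 × 8008 + 0.4 × 392.8 + 0.44 × 8392 = 1281.28 + 157.12 + 3692.48 = 5130.88

$5,130.88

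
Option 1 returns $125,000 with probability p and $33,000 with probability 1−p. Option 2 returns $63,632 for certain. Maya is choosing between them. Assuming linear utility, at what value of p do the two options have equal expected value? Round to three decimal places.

p·125000 + (1−p)·33000 = 63632
92000p + 33000 = 63632
p = (63632 − 33000) / 92000

p = 0.333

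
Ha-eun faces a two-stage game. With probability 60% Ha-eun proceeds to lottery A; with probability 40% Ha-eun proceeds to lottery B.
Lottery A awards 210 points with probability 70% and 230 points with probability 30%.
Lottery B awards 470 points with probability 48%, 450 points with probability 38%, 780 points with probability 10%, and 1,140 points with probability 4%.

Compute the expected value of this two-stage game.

337.68 points

EV(A) = 0.7 × 210 + 0.3 × 230 = 147 + 69 = 216
EV(B) = 0.48 × 470 + 0.38 × 450 + 0.1 × 780 + 0.04 × 1140 = 225.6 + 171 + 78 + 45.6 = 520.2
Overall = 0.6 × 216 + 0.4 × 520.2 = 129.6 + 208.08 = 337.68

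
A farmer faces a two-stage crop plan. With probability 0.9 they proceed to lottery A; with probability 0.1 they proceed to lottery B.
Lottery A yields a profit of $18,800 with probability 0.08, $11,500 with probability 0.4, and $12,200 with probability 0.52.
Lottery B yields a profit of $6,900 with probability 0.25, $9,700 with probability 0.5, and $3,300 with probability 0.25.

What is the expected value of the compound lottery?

EV(A) = 0.08 × 18800 + 0.4 × 11500 + 0.52 × 12200 = 1504 + 4600 + 6344 = 12448
EV(B) = 0.25 × 6900 + 0.5 × 9700 + 0.25 × 3300 = 1725 + 4850 + 825 = 7400
Overall = 0.9 × 12448 + 0.1 × 7400 = 11203.2 + 740 = 11943.2

$11,943.20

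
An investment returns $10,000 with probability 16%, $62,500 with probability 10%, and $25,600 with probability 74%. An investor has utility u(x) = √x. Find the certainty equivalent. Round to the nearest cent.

$25,408.36

E[u] = 0.16·√10000 + 0.1·√62500 + 0.74·√25600 = 0.16·100 + 0.1·250 + 0.74·160 = 159.4
CE = (159.4)² = 25408.36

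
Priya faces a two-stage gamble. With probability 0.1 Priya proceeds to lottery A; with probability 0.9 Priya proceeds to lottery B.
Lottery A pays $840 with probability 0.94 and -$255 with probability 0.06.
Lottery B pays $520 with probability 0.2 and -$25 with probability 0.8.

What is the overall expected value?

$153.03

EV(A) = 0.94 × 840 + 0.06 × (-255) = 789.6 − 15.3 = 774.3
EV(B) = 0.2 × 520 + 0.8 × (-25) = 104 − 20 = 84
Overall = 0.1 × 774.3 + 0.9 × 84 = 77.43 + 75.6 = 153.03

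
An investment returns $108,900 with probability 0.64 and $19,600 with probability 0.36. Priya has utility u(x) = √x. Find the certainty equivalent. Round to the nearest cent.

E[u] = 0.64·√108900 + 0.36·√19600 = 0.64·330 + 0.36·140 = 261.6
CE = (261.6)² = 68434.56

$68,434.56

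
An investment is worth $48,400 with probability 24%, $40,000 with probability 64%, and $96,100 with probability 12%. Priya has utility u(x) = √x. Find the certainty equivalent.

E[u] = 0.24·√48400 + 0.64·√40000 + 0.12·√96100 = 0.24·220 + 0.64·200 + 0.12·310 = 218
CE = (218)² = 47524

$47,524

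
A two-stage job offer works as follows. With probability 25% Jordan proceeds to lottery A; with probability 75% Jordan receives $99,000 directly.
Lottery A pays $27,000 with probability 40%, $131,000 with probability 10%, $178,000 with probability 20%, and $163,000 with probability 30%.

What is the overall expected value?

$101,350

EV(A) = 0.4 × 27000 + 0.1 × 131000 + 0.2 × 178000 + 0.3 × 163000 = 10800 + 13100 + 35600 + 48900 = 108400
Branch B: 99000 (certain)
Overall = 0.25 × 108400 + 0.75 × 99000 = 27100 + 74250 = 101350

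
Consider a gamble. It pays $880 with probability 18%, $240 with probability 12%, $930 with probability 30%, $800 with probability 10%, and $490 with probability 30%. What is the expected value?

EV = 0.18 × 880 + 0.12 × 240 + 0.3 × 930 + 0.1 × 800 + 0.3 × 490 = 158.4 + 28.8 + 279 + 80 + 147 = 693.2

$693.20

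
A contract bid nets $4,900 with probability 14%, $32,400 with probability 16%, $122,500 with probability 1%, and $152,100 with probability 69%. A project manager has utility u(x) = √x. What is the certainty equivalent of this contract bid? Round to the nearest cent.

E[u] = 0.14·√4900 + 0.16·√32400 + 0.01·√122500 + 0.69·√152100 = 0.14·70 + 0.16·180 + 0.01·350 + 0.69·390 = 311.2
CE = (311.2)² = 96845.44

$96,845.44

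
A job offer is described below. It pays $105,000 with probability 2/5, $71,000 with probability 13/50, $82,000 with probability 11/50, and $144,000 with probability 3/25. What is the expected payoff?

$95,780

EV = 2/5 × 105000 + 13/50 × 71000 + 11/50 × 82000 + 3/25 × 144000 = 42000 + 18460 + 18040 + 17280 = 95780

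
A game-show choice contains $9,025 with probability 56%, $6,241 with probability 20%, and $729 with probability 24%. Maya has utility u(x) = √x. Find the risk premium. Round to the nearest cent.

$779.93

E[u] = 0.56·√9025 + 0.2·√6241 + 0.24·√729 = 0.56·95 + 0.2·79 + 0.24·27 = 75.48
CE = (75.48)² = 5697.2304
Risk premium = EV − CE = 6477.16 − 5697.2304 = 779.9296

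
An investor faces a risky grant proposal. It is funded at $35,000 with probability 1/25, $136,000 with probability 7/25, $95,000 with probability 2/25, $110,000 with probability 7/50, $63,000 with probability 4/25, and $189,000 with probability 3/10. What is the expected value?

$129,260

EV = 1/25 × 35000 + 7/25 × 136000 + 2/25 × 95000 + 7/50 × 110000 + 4/25 × 63000 + 3/10 × 189000 = 1400 + 38080 + 7600 + 15400 + 10080 + 56700 = 129260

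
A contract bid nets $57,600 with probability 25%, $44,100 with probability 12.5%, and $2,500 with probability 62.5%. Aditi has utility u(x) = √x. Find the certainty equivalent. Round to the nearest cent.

E[u] = 0.25·√57600 + 0.125·√44100 + 0.625·√2500 = 0.25·240 + 0.125·210 + 0.625·50 = 117.5
CE = (117.5)² = 13806.25

$13,806.25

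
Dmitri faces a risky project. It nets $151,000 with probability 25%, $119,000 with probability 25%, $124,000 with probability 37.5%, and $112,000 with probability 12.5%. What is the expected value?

EV = 0.25 × 151000 + 0.25 × 119000 + 0.375 × 124000 + 0.125 × 112000 = 37750 + 29750 + 46500 + 14000 = 128000

$128,000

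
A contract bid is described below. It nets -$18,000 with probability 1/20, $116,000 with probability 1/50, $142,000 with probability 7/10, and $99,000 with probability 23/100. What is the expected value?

EV = 1/20 × (-18000) + 1/50 × 116000 + 7/10 × 142000 + 23/100 × 99000 = -900 + 2320 + 99400 + 22770 = 123590

$123,590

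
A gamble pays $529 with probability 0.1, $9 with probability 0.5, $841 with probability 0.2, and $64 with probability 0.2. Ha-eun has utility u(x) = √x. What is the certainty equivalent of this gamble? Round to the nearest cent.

$125.44

E[u] = 0.1·√529 + 0.5·√9 + 0.2·√841 + 0.2·√64 = 0.1·23 + 0.5·3 + 0.2·29 + 0.2·8 = 11.2
CE = (11.2)² = 125.44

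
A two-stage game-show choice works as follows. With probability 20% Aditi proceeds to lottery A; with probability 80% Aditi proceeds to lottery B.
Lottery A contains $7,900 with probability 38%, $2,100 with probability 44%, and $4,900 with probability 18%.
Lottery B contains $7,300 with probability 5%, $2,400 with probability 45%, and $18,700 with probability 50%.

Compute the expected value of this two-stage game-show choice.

EV(A) = 0.38 × 7900 + 0.44 × 2100 + 0.18 × 4900 = 3002 + 924 + 882 = 4808
EV(B) = 0.05 × 7300 + 0.45 × 2400 + 0.5 × 18700 = 365 + 1080 + 9350 = 10795
Overall = 0.2 × 4808 + 0.8 × 10795 = 961.6 + 8636 = 9597.6

$9,597.60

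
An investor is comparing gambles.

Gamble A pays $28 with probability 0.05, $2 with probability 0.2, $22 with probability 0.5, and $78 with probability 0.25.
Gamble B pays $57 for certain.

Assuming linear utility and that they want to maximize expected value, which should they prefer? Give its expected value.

Gamble B ($57)

Gamble A = 0.05 × 28 + 0.2 × 2 + 0.5 × 22 + 0.25 × 78 = 1.4 + 0.4 + 11 + 19.5 = 32.3
Gamble B: 57 (certain)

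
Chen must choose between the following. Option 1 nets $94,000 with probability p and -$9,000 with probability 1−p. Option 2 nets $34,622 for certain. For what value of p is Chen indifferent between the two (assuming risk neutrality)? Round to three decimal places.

p·94000 + (1−p)·(-9000) = 34622
103000p − 9000 = 34622
p = (34622 + 9000) / 103000

p = 0.424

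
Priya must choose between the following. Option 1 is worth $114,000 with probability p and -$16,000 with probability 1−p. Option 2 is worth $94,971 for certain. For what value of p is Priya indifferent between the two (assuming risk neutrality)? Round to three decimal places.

p = 0.854

p·114000 + (1−p)·(-16000) = 94971
130000p − 16000 = 94971
p = (94971 + 16000) / 130000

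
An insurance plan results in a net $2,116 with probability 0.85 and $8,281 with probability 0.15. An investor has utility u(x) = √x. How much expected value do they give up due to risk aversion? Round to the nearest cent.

$258.19

E[u] = 0.85·√2116 + 0.15·√8281 = 0.85·46 + 0.15·91 = 52.75
CE = (52.75)² = 2782.5625
Risk premium = EV − CE = 3040.75 − 2782.5625 = 258.1875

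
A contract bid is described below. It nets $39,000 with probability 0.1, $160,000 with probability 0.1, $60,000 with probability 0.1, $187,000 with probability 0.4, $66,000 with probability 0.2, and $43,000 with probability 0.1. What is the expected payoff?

$118,200

EV = 0.1 × 39000 + 0.1 × 160000 + 0.1 × 60000 + 0.4 × 187000 + 0.2 × 66000 + 0.1 × 43000 = 3900 + 16000 + 6000 + 74800 + 13200 + 4300 = 118200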